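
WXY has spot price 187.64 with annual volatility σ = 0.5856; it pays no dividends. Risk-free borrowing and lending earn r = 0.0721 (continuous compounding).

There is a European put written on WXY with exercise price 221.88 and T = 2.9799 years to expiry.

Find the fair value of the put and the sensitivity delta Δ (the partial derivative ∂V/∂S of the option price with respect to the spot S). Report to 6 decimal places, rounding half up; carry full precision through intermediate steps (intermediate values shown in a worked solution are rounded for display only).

σ√T = 0.5856·√2.9799 = 1.010885
d₁ = (ln(S/K) + (r+σ²/2)T) / (σ√T) = (ln(187.64/221.88) + (0.0721+0.5856²/2)·2.9799) / 1.010885 = (-0.167611 + 0.725795) / 1.010885 = 0.552173
d₂ = d₁ − σ√T = 0.552173 − 1.010885 = -0.458712
e^{−rT} = 0.806662
N(−d₁) = 0.290415,  N(−d₂) = 0.676780
Put price V = K·e^{−rT}·N(−d₂) − S·N(−d₁) = 121.131432 − 54.493433 = 66.637998
Δ = −N(−d₁) = -0.290415

price = 66.637998
Δ = -0.290415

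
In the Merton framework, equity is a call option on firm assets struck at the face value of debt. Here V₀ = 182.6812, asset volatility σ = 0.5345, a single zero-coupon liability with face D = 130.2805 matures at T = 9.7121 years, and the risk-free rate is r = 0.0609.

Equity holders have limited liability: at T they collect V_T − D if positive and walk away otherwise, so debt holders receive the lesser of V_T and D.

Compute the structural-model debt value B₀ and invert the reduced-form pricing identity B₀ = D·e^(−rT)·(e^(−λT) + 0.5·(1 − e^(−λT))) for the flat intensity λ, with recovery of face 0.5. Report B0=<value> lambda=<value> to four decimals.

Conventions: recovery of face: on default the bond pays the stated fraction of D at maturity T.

B0=43.2513 lambda=0.1659

Apply the equity-as-call identities (strike 130.2805, horizon 9.7121 years):
d₁ = [ln(V₀/D) + (r + σ²/2)T] / (σ√T)
   = [ln(182.6812/130.2805) + (0.0609 + 0.5·0.5345²)·9.7121] / (0.5345·√9.7121)
   = [0.338053 + 1.978793] / 1.665729 = 1.390890
d₂ = d₁ − σ√T = 1.390890 − 1.665729 = -0.274839
N(d₁) = 0.917871,  N(d₂) = 0.391720,  e^(−rT) = 0.553515
E₀ = V₀·N(d₁) − D·e^(−rT)·N(d₂)
   = 182.6812·0.917871 − 130.2805·0.553515·0.391720 = 139.429917
B₀ = V₀ − E₀ = 182.6812 − 139.429917 = 43.251283
e^(−λT) = (B₀·e^(rT)/D − 0.5)/(1 − 0.5) = (43.2513·1.806637/130.2805 − 0.5)/0.5 = 0.19955607
λ = −ln(0.19955607)/9.7121 = 0.165944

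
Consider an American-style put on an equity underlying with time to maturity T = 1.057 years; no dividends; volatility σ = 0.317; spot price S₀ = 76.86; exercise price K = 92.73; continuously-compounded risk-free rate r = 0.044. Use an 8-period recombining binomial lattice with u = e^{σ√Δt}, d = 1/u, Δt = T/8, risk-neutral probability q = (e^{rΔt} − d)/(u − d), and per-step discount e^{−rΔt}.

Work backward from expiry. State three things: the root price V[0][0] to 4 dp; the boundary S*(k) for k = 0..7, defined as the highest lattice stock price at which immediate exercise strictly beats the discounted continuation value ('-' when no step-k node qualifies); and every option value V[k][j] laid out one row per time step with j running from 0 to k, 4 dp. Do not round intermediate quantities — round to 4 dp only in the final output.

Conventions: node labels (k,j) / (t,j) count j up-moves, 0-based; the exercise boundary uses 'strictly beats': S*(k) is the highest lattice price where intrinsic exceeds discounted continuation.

params: Δt=0.13212 u=1.12213 d=0.89116 q=0.49647 e^(-rΔt)=0.99420
t_8 payoffs: 62.1552 54.2312 44.2534 31.6898 15.8700 0.0000 0.0000 0.0000 0.0000
t_7: node(7,0) S=34.3088 payoff=58.4212 vs cont=57.8837 → 58.4212 [stop]  node(7,1) S=43.2006 payoff=49.5294 vs cont=48.9919 → 49.5294 [stop]  node(7,2) S=54.3969 payoff=38.3331 vs cont=37.7956 → 38.3331 [stop]  node(7,3) S=68.4949 payoff=24.2351 vs cont=23.6976 → 24.2351 [stop]  node(7,4) S=86.2467 payoff=6.4833 vs cont=7.9447 → 7.9447 [wait]  node(7,5) S=108.5993 payoff=0.0000 vs cont=0.0000 → 0.0000 [wait]  node(7,6) S=136.7449 payoff=0.0000 vs cont=0.0000 → 0.0000 [wait]  node(7,7) S=172.1851 payoff=0.0000 vs cont=0.0000 → 0.0000 [wait]  ⇒ S*(7)=68.4949
t_6: node(6,0) S=38.4988 payoff=54.2312 vs cont=53.6937 → 54.2312 [stop]  node(6,1) S=48.4766 payoff=44.2534 vs cont=43.7159 → 44.2534 [stop]  node(6,2) S=61.0402 payoff=31.6898 vs cont=31.1523 → 31.6898 [stop]  node(6,3) S=76.8600 payoff=15.8700 vs cont=16.0538 → 16.0538 [wait]  node(6,4) S=96.7798 payoff=0.0000 vs cont=3.9772 → 3.9772 [wait]  node(6,5) S=121.8622 payoff=0.0000 vs cont=0.0000 → 0.0000 [wait]  node(6,6) S=153.4452 payoff=0.0000 vs cont=0.0000 → 0.0000 [wait]  ⇒ S*(6)=61.0402
t_5: node(5,0) S=43.2006 payoff=49.5294 vs cont=48.9919 → 49.5294 [stop]  node(5,1) S=54.3969 payoff=38.3331 vs cont=37.7956 → 38.3331 [stop]  node(5,2) S=68.4949 payoff=24.2351 vs cont=23.7883 → 24.2351 [stop]  node(5,3) S=86.2467 payoff=6.4833 vs cont=9.9999 → 9.9999 [wait]  node(5,4) S=108.5993 payoff=0.0000 vs cont=1.9910 → 1.9910 [wait]  node(5,5) S=136.7449 payoff=0.0000 vs cont=0.0000 → 0.0000 [wait]  ⇒ S*(5)=68.4949
t_4: node(4,0) S=48.4766 payoff=44.2534 vs cont=43.7159 → 44.2534 [stop]  node(4,1) S=61.0402 payoff=31.6898 vs cont=31.1523 → 31.6898 [stop]  node(4,2) S=76.8600 payoff=15.8700 vs cont=17.0682 → 17.0682 [wait]  node(4,3) S=96.7798 payoff=0.0000 vs cont=5.9888 → 5.9888 [wait]  node(4,4) S=121.8622 payoff=0.0000 vs cont=0.9967 → 0.9967 [wait]  ⇒ S*(4)=61.0402
t_3: node(3,0) S=54.3969 payoff=38.3331 vs cont=37.7956 → 38.3331 [stop]  node(3,1) S=68.4949 payoff=24.2351 vs cont=24.2890 → 24.2890 [wait]  node(3,2) S=86.2467 payoff=6.4833 vs cont=11.5006 → 11.5006 [wait]  node(3,3) S=108.5993 payoff=0.0000 vs cont=3.4901 → 3.4901 [wait]  ⇒ S*(3)=54.3969
t_2: node(2,0) S=61.0402 payoff=31.6898 vs cont=31.1789 → 31.6898 [stop]  node(2,1) S=76.8600 payoff=15.8700 vs cont=17.8360 → 17.8360 [wait]  node(2,2) S=96.7798 payoff=0.0000 vs cont=7.4800 → 7.4800 [wait]  ⇒ S*(2)=61.0402
t_1: node(1,0) S=68.4949 payoff=24.2351 vs cont=24.6680 → 24.6680 [wait]  node(1,1) S=86.2467 payoff=6.4833 vs cont=12.6210 → 12.6210 [wait]  ⇒ S*(1)=-
t_0: node(0,0) S=76.8600 payoff=15.8700 vs cont=18.5787 → 18.5787 [wait]  ⇒ S*(0)=-

price = 18.5787
boundary = - - 61.0402 54.3969 61.0402 68.4949 61.0402 68.4949
tree:
18.5787
24.6680 12.6210
31.6898 17.8360 7.4800
38.3331 24.2890 11.5006 3.4901
44.2534 31.6898 17.0682 5.9888 0.9967
49.5294 38.3331 24.2351 9.9999 1.9910 0.0000
54.2312 44.2534 31.6898 16.0538 3.9772 0.0000 0.0000
58.4212 49.5294 38.3331 24.2351 7.9447 0.0000 0.0000 0.0000
62.1552 54.2312 44.2534 31.6898 15.8700 0.0000 0.0000 0.0000 0.0000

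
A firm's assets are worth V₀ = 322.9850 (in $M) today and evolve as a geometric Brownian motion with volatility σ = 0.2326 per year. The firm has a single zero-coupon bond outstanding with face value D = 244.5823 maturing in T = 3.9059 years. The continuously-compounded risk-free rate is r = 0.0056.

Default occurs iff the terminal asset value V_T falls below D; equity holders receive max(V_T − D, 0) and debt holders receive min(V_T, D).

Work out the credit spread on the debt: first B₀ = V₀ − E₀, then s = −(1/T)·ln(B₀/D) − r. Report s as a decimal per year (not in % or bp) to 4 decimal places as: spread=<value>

spread=0.0218

Work the structural quantities from V₀ = 322.9850 against face 244.5823:
d₁ = [ln(V₀/D) + (r + σ²/2)T] / (σ√T)
   = [ln(322.9850/244.5823) + (0.0056 + 0.5·0.2326²)·3.9059] / (0.2326·√3.9059)
   = [0.278054 + 0.127533] / 0.459696 = 0.882295
d₂ = d₁ − σ√T = 0.882295 − 0.459696 = 0.422599
N(d₁) = 0.811191,  N(d₂) = 0.663706,  e^(−rT) = 0.978364
E₀ = V₀·N(d₁) − D·e^(−rT)·N(d₂)
   = 322.9850·0.811191 − 244.5823·0.978364·0.663706 = 103.183955
B₀ = V₀ − E₀ = 322.9850 − 103.183955 = 219.801045
spread = −(1/T)·ln(B₀/D) − r = −(1/3.9059)·ln(219.801045/244.5823) − 0.0056 = 0.02175069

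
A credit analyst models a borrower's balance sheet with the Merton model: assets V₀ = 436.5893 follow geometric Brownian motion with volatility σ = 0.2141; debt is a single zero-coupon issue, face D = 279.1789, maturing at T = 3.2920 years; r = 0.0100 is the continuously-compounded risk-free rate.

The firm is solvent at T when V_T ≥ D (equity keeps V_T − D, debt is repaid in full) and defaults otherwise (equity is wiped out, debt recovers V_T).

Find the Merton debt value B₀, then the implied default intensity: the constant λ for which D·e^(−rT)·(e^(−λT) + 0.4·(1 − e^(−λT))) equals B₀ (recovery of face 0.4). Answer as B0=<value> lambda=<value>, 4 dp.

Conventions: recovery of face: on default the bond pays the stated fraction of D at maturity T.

Equity is a call on the firm's assets struck at D = 279.1789:
d₁ = [ln(V₀/D) + (r + σ²/2)T] / (σ√T)
   = [ln(436.5893/279.1789) + (0.0100 + 0.5·0.2141²)·3.2920] / (0.2141·√3.2920)
   = [0.447140 + 0.108371] / 0.388460 = 1.430033
d₂ = d₁ − σ√T = 1.430033 − 0.388460 = 1.041572
N(d₁) = 0.923646,  N(d₂) = 0.851195,  e^(−rT) = 0.967616
E₀ = V₀·N(d₁) − D·e^(−rT)·N(d₂)
   = 436.5893·0.923646 − 279.1789·0.967616·0.851195 = 173.313951
B₀ = V₀ − E₀ = 436.5893 − 173.313951 = 263.275349
e^(−λT) = (B₀·e^(rT)/D − 0.4)/(1 − 0.4) = (263.2753·1.033468/279.1789 − 0.4)/0.6 = 0.95765953
λ = −ln(0.95765953)/3.2920 = 0.013142

B0=263.2753 lambda=0.0131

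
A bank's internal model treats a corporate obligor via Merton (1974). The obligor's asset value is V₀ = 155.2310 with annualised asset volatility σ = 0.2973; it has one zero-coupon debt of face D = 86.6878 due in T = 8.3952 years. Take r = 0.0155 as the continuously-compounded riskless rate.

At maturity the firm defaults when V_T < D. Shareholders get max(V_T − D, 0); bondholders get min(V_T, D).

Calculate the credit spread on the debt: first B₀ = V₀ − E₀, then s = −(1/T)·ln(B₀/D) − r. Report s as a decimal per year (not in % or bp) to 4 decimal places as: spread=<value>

Equity is a call on the firm's assets struck at D = 86.6878:
d₁ = [ln(V₀/D) + (r + σ²/2)T] / (σ√T)
   = [ln(155.2310/86.6878) + (0.0155 + 0.5·0.2973²)·8.3952] / (0.2973·√8.3952)
   = [0.582601 + 0.501140] / 0.861411 = 1.258100
d₂ = d₁ − σ√T = 1.258100 − 0.861411 = 0.396689
N(d₁) = 0.895822,  N(d₂) = 0.654202,  e^(−rT) = 0.877985
E₀ = V₀·N(d₁) − D·e^(−rT)·N(d₂)
   = 155.2310·0.895822 − 86.6878·0.877985·0.654202 = 89.267701
B₀ = V₀ − E₀ = 155.2310 − 89.267701 = 65.963299
spread = −(1/T)·ln(B₀/D) − r = −(1/8.3952)·ln(65.963299/86.6878) − 0.0155 = 0.01704415

spread=0.0170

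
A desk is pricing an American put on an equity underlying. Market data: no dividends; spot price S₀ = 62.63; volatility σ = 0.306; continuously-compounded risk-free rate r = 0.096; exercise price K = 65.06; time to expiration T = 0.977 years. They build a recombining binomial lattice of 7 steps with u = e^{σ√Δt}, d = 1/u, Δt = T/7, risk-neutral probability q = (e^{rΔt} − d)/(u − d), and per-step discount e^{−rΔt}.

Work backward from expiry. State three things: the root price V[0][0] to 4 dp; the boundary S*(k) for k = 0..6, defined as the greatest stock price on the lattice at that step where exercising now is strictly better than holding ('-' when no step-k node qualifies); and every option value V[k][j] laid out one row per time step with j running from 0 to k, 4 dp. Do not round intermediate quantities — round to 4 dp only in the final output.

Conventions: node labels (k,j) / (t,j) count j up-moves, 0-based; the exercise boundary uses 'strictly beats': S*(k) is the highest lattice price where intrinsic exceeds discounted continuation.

price = 6.6699
boundary = - - 49.8294 44.4465 49.8294 44.4465 49.8294
tree:
6.6699
10.2556 3.6639
15.2306 6.1104 1.5903
20.6135 9.8514 2.9526 0.4241
25.4149 15.2306 5.3378 0.9152 0.0000
29.6976 20.6135 9.2882 1.9749 0.0000 0.0000
33.5177 25.4149 15.2306 4.2616 0.0000 0.0000 0.0000
36.9251 29.6976 20.6135 9.1957 0.0000 0.0000 0.0000 0.0000

Δt=0.13957, u=1.12111, d=0.89197, q=0.53032, disc=e^(-rΔt)=0.98669
k=7 terminal: V=max(K-S,0) → 36.9251 29.6976 20.6135 9.1957 0.0000 0.0000 0.0000 0.0000
k=6: j=0 S=31.5423 intr=33.5177 cont=32.6518 V=33.5177[EX]; j=1 S=39.6451 intr=25.4149 cont=24.5490 V=25.4149[EX]; j=2 S=49.8294 intr=15.2306 cont=14.3647 V=15.2306[EX]; j=3 S=62.6300 intr=2.4300 cont=4.2616 V=4.2616[hold]; j=4 S=78.7189 intr=0.0000 cont=0.0000 V=0.0000[hold]; j=5 S=98.9408 intr=0.0000 cont=0.0000 V=0.0000[hold]; j=6 S=124.3575 intr=0.0000 cont=0.0000 V=0.0000[hold]  S*(6)=49.8294
k=5: j=0 S=35.3624 intr=29.6976 cont=28.8317 V=29.6976[EX]; j=1 S=44.4465 intr=20.6135 cont=19.7476 V=20.6135[EX]; j=2 S=55.8643 intr=9.1957 cont=9.2882 V=9.2882[hold]; j=3 S=70.2151 intr=0.0000 cont=1.9749 V=1.9749[hold]; j=4 S=88.2525 intr=0.0000 cont=0.0000 V=0.0000[hold]; j=5 S=110.9235 intr=0.0000 cont=0.0000 V=0.0000[hold]  S*(5)=44.4465
k=4: j=0 S=39.6451 intr=25.4149 cont=24.5490 V=25.4149[EX]; j=1 S=49.8294 intr=15.2306 cont=14.4130 V=15.2306[EX]; j=2 S=62.6300 intr=2.4300 cont=5.3378 V=5.3378[hold]; j=3 S=78.7189 intr=0.0000 cont=0.9152 V=0.9152[hold]; j=4 S=98.9408 intr=0.0000 cont=0.0000 V=0.0000[hold]  S*(4)=49.8294
k=3: j=0 S=44.4465 intr=20.6135 cont=19.7476 V=20.6135[EX]; j=1 S=55.8643 intr=9.1957 cont=9.8514 V=9.8514[hold]; j=2 S=70.2151 intr=0.0000 cont=2.9526 V=2.9526[hold]; j=3 S=88.2525 intr=0.0000 cont=0.4241 V=0.4241[hold]  S*(3)=44.4465
k=2: j=0 S=49.8294 intr=15.2306 cont=14.7077 V=15.2306[EX]; j=1 S=62.6300 intr=2.4300 cont=6.1104 V=6.1104[hold]; j=2 S=78.7189 intr=0.0000 cont=1.5903 V=1.5903[hold]  S*(2)=49.8294
k=1: j=0 S=55.8643 intr=9.1957 cont=10.2556 V=10.2556[hold]; j=1 S=70.2151 intr=0.0000 cont=3.6639 V=3.6639[hold]  S*(1)=-
k=0: j=0 S=62.6300 intr=2.4300 cont=6.6699 V=6.6699[hold]  S*(0)=-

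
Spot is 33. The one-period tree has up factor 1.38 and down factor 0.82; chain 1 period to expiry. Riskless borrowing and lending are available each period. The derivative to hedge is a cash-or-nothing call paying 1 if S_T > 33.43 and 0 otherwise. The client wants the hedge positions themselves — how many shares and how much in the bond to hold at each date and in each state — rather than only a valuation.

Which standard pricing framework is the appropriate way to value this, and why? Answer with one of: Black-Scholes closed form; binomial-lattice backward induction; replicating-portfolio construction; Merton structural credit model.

framework: replicating-portfolio construction

Key observation: what is demanded is not a single number but the (Δ, B) position at each node of the 1.38/0.82 tree starting at 33; constructing those positions is the replicating-portfolio method.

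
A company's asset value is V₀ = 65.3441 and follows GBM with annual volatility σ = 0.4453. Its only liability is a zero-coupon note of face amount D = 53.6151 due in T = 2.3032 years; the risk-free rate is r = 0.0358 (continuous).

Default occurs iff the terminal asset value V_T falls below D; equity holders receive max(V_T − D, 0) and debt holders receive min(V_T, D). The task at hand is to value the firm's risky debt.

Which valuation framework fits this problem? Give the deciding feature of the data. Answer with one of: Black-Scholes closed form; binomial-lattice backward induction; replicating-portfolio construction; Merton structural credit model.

Key observation: assets follow a GBM and default happens iff V_T < 53.6151; valuing claims on that split (equity as a call, risky debt as the residual) is the structural model's definition.

framework: Merton structural credit model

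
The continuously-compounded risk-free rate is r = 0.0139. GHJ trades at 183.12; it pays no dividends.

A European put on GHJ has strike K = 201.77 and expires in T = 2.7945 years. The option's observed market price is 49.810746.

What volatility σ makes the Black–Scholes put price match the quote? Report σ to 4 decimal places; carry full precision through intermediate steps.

sigma = 0.3560

At σ = 0.3560 the Black–Scholes value reproduces the quote:
σ√T = 0.356·√2.7945 = 0.595117
d₁ = (ln(S/K) + (r+σ²/2)T) / (σ√T) = (ln(183.12/201.77) + (0.0139+0.356²/2)·2.7945) / 0.595117 = (-0.096987 + 0.215925) / 0.595117 = 0.199858
d₂ = d₁ − σ√T = 0.199858 − 0.595117 = -0.395259
e^{−rT} = 0.961901
N(−d₁) = 0.420796,  N(−d₂) = 0.653674
V = K·e^{−rT}·N(−d₂) − S·N(−d₁) = 126.866893 − 77.056148 = 49.810746 (equal to the quote); since ∂V/∂σ > 0 for all σ, the implied volatility is unique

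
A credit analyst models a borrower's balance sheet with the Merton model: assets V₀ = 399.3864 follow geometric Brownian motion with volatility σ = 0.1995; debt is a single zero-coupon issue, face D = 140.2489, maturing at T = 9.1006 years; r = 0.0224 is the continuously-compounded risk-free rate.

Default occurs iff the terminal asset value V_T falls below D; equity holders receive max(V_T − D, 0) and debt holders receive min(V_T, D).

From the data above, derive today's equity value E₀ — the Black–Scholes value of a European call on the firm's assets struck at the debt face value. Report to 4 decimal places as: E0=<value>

E0=285.8557

Apply the equity-as-call identities (strike 140.2489, horizon 9.1006 years):
d₁ = [ln(V₀/D) + (r + σ²/2)T] / (σ√T)
   = [ln(399.3864/140.2489) + (0.0224 + 0.5·0.1995²)·9.1006] / (0.1995·√9.1006)
   = [1.046511 + 0.384957] / 0.601836 = 2.378502
d₂ = d₁ − σ√T = 2.378502 − 0.601836 = 1.776666
N(d₁) = 0.991308,  N(d₂) = 0.962188,  e^(−rT) = 0.815582
E₀ = V₀·N(d₁) − D·e^(−rT)·N(d₂)
   = 399.3864·0.991308 − 140.2489·0.815582·0.962188 = 285.855698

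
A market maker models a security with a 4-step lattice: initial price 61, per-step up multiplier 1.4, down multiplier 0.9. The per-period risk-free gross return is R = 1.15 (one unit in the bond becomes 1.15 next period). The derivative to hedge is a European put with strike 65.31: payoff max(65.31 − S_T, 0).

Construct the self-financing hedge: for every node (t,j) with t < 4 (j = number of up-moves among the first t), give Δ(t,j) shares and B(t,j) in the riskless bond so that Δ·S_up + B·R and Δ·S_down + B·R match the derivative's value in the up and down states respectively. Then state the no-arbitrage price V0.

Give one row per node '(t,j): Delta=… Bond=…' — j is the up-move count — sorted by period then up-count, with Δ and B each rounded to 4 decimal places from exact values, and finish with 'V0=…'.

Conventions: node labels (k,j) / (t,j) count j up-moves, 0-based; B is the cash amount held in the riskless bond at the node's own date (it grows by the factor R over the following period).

(0,0): Delta=-0.0846 Bond=6.5007
(1,0): Delta=-0.1952 Bond=13.5463
(1,1): Delta=-0.0135 Bond=1.4054
(2,0): Delta=-0.4450 Bond=27.9242
(2,1): Delta=-0.0345 Bond=3.2323
(2,2): Delta=0.0000 Bond=0.0000
(3,0): Delta=-1.0000 Bond=56.7913
(3,1): Delta=-0.0883 Bond=7.4344
(3,2): Delta=0.0000 Bond=0.0000
(3,3): Delta=0.0000 Bond=0.0000
V0=1.3401

No-arbitrage ⇒ martingale measure with p* = (R−d)/(u−d) = 0.5000.
Terminal payoffs: V(4,0)=25.2879, V(4,1)=3.0534, V(4,2)=0.0000, V(4,3)=0.0000, V(4,4)=0.0000
  t=3,j=0: stock 44.4690 → up 62.2566 (V=3.0534), down 40.0221 (V=25.2879). Price 12.3223; hedge Δ=-1.0000, bond B=56.7913.
  t=3,j=1: stock 69.1740 → up 96.8436 (V=0.0000), down 62.2566 (V=3.0534). Price 1.3276; hedge Δ=-0.0883, bond B=7.4344.
  t=3,j=2: stock 107.6040 → up 150.6456 (V=0.0000), down 96.8436 (V=0.0000). Price 0.0000; hedge Δ=0.0000, bond B=0.0000.
  t=3,j=3: stock 167.3840 → up 234.3376 (V=0.0000), down 150.6456 (V=0.0000). Price 0.0000; hedge Δ=0.0000, bond B=0.0000.
  t=2,j=0: stock 49.4100 → up 69.1740 (V=1.3276), down 44.4690 (V=12.3223). Price 5.9347; hedge Δ=-0.4450, bond B=27.9242.
  t=2,j=1: stock 76.8600 → up 107.6040 (V=0.0000), down 69.1740 (V=1.3276). Price 0.5772; hedge Δ=-0.0345, bond B=3.2323.
  t=2,j=2: stock 119.5600 → up 167.3840 (V=0.0000), down 107.6040 (V=0.0000). Price 0.0000; hedge Δ=0.0000, bond B=0.0000.
  t=1,j=0: stock 54.9000 → up 76.8600 (V=0.5772), down 49.4100 (V=5.9347). Price 2.8313; hedge Δ=-0.1952, bond B=13.5463.
  t=1,j=1: stock 85.4000 → up 119.5600 (V=0.0000), down 76.8600 (V=0.5772). Price 0.2510; hedge Δ=-0.0135, bond B=1.4054.
  t=0,j=0: stock 61.0000 → up 85.4000 (V=0.2510), down 54.9000 (V=2.8313). Price 1.3401; hedge Δ=-0.0846, bond B=6.5007.
As a check, the time-0 holding Δ(0,0)·S0 + B(0,0) comes to 1.3401 — exactly V0.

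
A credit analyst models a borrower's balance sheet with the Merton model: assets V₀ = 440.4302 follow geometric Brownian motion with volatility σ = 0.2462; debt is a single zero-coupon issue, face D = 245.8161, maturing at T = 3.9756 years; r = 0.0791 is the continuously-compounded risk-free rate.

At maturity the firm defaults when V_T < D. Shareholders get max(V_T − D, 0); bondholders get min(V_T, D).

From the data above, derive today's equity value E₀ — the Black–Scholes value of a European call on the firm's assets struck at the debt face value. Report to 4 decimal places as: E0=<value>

E0=262.7324

Equity is a call on the firm's assets struck at D = 245.8161:
d₁ = [ln(V₀/D) + (r + σ²/2)T] / (σ√T)
   = [ln(440.4302/245.8161) + (0.0791 + 0.5·0.2462²)·3.9756] / (0.2462·√3.9756)
   = [0.583168 + 0.434959] / 0.490896 = 2.074019
d₂ = d₁ − σ√T = 2.074019 − 0.490896 = 1.583124
N(d₁) = 0.980961,  N(d₂) = 0.943303,  e^(−rT) = 0.730176
E₀ = V₀·N(d₁) − D·e^(−rT)·N(d₂)
   = 440.4302·0.980961 − 245.8161·0.730176·0.943303 = 262.732416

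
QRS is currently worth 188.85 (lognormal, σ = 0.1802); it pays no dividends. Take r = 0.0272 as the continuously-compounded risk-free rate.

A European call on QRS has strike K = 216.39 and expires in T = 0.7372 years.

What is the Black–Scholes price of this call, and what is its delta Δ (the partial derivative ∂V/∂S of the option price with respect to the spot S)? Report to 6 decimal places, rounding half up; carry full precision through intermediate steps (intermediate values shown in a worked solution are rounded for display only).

σ√T = 0.1802·√0.7372 = 0.154720
d₁ = (ln(S/K) + (r+σ²/2)T) / (σ√T) = (ln(188.85/216.39) + (0.0272+0.1802²/2)·0.7372) / 0.154720 = (-0.136129 + 0.032021) / 0.154720 = -0.672880
d₂ = d₁ − σ√T = -0.672880 − 0.154720 = -0.827600
e^{−rT} = 0.980148
N(d₁) = 0.250512,  N(d₂) = 0.203948
Call price V = S·N(d₁) − K·e^{−rT}·N(d₂) = 47.309149 − 43.256271 = 4.052878
Δ = N(d₁) = 0.250512

price = 4.052878
Δ = 0.250512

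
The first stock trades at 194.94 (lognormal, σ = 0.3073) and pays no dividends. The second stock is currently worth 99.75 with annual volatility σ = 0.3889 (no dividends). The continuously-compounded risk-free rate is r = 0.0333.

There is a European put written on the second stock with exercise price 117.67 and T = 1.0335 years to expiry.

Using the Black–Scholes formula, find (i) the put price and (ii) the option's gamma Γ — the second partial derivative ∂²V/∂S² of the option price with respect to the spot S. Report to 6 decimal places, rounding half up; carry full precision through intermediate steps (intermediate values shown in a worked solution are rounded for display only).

σ√T = 0.3889·√1.0335 = 0.395360
d₁ = (ln(S/K) + (r+σ²/2)T) / (σ√T) = (ln(99.75/117.67) + (0.0333+0.3889²/2)·1.0335) / 0.395360 = (-0.165217 + 0.112570) / 0.395360 = -0.133161
d₂ = d₁ − σ√T = -0.133161 − 0.395360 = -0.528521
e^{−rT} = 0.966170
N(−d₁) = 0.552967,  N(−d₂) = 0.701431
Put price V = K·e^{−rT}·N(−d₂) − S·N(−d₁) = 79.745167 − 55.158453 = 24.586714
φ(d₁) = (1/√(2π))·e^{−d₁²/2} = 0.395421
Γ = φ(d₁) / (S·σ·√T) = 0.010027

price = 24.586714
Γ = 0.010027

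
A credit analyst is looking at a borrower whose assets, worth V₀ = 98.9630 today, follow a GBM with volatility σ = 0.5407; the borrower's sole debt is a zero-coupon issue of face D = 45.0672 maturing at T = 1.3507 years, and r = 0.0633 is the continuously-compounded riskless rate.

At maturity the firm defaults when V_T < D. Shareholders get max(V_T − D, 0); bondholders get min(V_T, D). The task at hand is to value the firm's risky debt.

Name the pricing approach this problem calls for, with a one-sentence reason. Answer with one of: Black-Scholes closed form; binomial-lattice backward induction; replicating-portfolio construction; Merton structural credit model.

framework: Merton structural credit model

Key observation: assets follow a GBM and default happens iff V_T < 45.0672; valuing claims on that split (equity as a call, risky debt as the residual) is the structural model's definition.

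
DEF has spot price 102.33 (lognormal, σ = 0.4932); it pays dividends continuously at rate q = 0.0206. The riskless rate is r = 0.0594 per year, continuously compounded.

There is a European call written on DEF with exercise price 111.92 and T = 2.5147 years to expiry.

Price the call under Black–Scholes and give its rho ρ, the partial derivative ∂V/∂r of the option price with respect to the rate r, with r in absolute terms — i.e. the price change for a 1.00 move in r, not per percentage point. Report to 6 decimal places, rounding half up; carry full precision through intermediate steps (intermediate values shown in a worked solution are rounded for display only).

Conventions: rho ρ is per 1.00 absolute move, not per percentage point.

σ√T = 0.4932·√2.5147 = 0.782107
d₁ = (ln(S/K) + (r−q+σ²/2)T) / (σ√T) = (ln(102.33/111.92) + (0.0594−0.0206+0.4932²/2)·2.5147) / 0.782107 = (-0.089581 + 0.403416) / 0.782107 = 0.401268
d₂ = d₁ − σ√T = 0.401268 − 0.782107 = -0.380839
e^{−rT} = 0.861248
e^{−qT} = 0.949516
N(d₁) = 0.655889,  N(d₂) = 0.351661
Call price V = S·e^{−qT}·N(d₁) − K·e^{−rT}·N(d₂) = 63.728749 − 33.896937 = 29.831812
ρ = K·T·e^{−rT}·N(d₂) = 85.240628

price = 29.831812
ρ = 85.240628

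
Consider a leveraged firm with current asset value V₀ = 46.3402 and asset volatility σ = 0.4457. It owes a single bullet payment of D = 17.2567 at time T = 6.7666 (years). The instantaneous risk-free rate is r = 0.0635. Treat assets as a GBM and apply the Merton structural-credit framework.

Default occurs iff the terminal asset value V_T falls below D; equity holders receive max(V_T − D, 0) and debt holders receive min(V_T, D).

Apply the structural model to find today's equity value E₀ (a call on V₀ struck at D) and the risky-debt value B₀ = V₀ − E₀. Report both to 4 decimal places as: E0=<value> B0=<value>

E0=36.3755 B0=9.9647

Apply the equity-as-call identities (strike 17.2567, horizon 6.7666 years):
d₁ = [ln(V₀/D) + (r + σ²/2)T] / (σ√T)
   = [ln(46.3402/17.2567) + (0.0635 + 0.5·0.4457²)·6.7666] / (0.4457·√6.7666)
   = [0.987809 + 1.101767] / 1.159386 = 1.802313
d₂ = d₁ − σ√T = 1.802313 − 1.159386 = 0.642928
N(d₁) = 0.964252,  N(d₂) = 0.739864,  e^(−rT) = 0.650718
E₀ = V₀·N(d₁) − D·e^(−rT)·N(d₂)
   = 46.3402·0.964252 − 17.2567·0.650718·0.739864 = 36.375509
B₀ = V₀ − E₀ = 46.3402 − 36.375509 = 9.964691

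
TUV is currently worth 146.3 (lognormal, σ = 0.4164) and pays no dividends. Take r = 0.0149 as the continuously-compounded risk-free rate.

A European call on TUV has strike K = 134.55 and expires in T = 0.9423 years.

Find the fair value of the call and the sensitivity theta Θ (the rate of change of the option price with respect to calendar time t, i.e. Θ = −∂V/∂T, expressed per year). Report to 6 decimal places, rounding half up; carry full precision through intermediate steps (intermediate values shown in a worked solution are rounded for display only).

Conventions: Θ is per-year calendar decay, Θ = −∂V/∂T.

price = 29.794707
Θ = -12.363060

σ√T = 0.4164·√0.9423 = 0.404208
d₁ = (ln(S/K) + (r+σ²/2)T) / (σ√T) = (ln(146.3/134.55) + (0.0149+0.4164²/2)·0.9423) / 0.404208 = (0.083723 + 0.095732) / 0.404208 = 0.443969
d₂ = d₁ − σ√T = 0.443969 − 0.404208 = 0.039760
e^{−rT} = 0.986058
N(d₁) = 0.671467,  N(d₂) = 0.515858
Call price V = S·N(d₁) − K·e^{−rT}·N(d₂) = 98.235685 − 68.440977 = 29.794707
φ(d₁) = (1/√(2π))·e^{−d₁²/2} = 0.361500
Θ = −S·φ(d₁)·σ/(2√T) − r·K·e^{−rT}·N(d₂) = −11.343289 − 1.019771 = -12.363060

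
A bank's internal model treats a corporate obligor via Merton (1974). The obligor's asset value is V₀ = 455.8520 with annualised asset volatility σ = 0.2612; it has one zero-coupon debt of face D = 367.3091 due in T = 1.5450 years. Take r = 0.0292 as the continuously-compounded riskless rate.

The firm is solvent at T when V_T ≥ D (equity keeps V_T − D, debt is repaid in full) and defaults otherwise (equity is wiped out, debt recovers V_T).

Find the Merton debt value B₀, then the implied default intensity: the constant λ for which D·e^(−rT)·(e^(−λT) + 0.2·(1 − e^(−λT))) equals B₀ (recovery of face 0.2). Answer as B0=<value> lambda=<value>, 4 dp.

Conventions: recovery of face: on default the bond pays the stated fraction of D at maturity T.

B0=335.7269 lambda=0.0364

Work the structural quantities from V₀ = 455.8520 against face 367.3091:
d₁ = [ln(V₀/D) + (r + σ²/2)T] / (σ√T)
   = [ln(455.8520/367.3091) + (0.0292 + 0.5·0.2612²)·1.5450] / (0.2612·√1.5450)
   = [0.215964 + 0.097818] / 0.324666 = 0.966477
d₂ = d₁ − σ√T = 0.966477 − 0.324666 = 0.641810
N(d₁) = 0.833097,  N(d₂) = 0.739502,  e^(−rT) = 0.955889
E₀ = V₀·N(d₁) − D·e^(−rT)·N(d₂)
   = 455.8520·0.833097 − 367.3091·0.955889·0.739502 = 120.125078
B₀ = V₀ − E₀ = 455.8520 − 120.125078 = 335.726922
e^(−λT) = (B₀·e^(rT)/D − 0.2)/(1 − 0.2) = (335.7269·1.046147/367.3091 − 0.2)/0.8 = 0.94524580
λ = −ln(0.94524580)/1.5450 = 0.036447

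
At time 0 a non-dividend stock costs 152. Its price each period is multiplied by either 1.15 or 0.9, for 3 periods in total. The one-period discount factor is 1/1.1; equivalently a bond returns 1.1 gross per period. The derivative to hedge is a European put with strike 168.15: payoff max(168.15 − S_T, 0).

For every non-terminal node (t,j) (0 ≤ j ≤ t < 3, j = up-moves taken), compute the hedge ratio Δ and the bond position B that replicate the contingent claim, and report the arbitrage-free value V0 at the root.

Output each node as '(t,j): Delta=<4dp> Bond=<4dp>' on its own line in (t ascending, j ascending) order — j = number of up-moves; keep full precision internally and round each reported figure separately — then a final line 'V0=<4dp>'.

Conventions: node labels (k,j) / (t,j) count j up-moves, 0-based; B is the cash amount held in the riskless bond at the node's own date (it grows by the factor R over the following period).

The replicating-portfolio and risk-neutral prices coincide; use p* = (1.1−0.9)/(1.15−0.9) = 0.8000 for the latter.
At maturity the claim pays: V(3,0)=57.3420, V(3,1)=26.5620, V(3,2)=0.0000, V(3,3)=0.0000
  t=2,j=0: stock 123.1200 → up 141.5880 (V=26.5620), down 110.8080 (V=57.3420). Price 29.7436; hedge Δ=-1.0000, bond B=152.8636.
  t=2,j=1: stock 157.3200 → up 180.9180 (V=0.0000), down 141.5880 (V=26.5620). Price 4.8295; hedge Δ=-0.6754, bond B=111.0775.
  t=2,j=2: stock 201.0200 → up 231.1730 (V=0.0000), down 180.9180 (V=0.0000). Price 0.0000; hedge Δ=0.0000, bond B=0.0000.
  t=1,j=0: stock 136.8000 → up 157.3200 (V=4.8295), down 123.1200 (V=29.7436). Price 8.9203; hedge Δ=-0.7285, bond B=108.5770.
  t=1,j=1: stock 174.8000 → up 201.0200 (V=0.0000), down 157.3200 (V=4.8295). Price 0.8781; hedge Δ=-0.1105, bond B=20.1959.
  t=0,j=0: stock 152.0000 → up 174.8000 (V=0.8781), down 136.8000 (V=8.9203). Price 2.2605; hedge Δ=-0.2116, bond B=34.4292.
As a check, the time-0 holding Δ(0,0)·S0 + B(0,0) comes to 2.2605 — exactly V0.

(0,0): Delta=-0.2116 Bond=34.4292
(1,0): Delta=-0.7285 Bond=108.5770
(1,1): Delta=-0.1105 Bond=20.1959
(2,0): Delta=-1.0000 Bond=152.8636
(2,1): Delta=-0.6754 Bond=111.0775
(2,2): Delta=0.0000 Bond=0.0000
V0=2.2605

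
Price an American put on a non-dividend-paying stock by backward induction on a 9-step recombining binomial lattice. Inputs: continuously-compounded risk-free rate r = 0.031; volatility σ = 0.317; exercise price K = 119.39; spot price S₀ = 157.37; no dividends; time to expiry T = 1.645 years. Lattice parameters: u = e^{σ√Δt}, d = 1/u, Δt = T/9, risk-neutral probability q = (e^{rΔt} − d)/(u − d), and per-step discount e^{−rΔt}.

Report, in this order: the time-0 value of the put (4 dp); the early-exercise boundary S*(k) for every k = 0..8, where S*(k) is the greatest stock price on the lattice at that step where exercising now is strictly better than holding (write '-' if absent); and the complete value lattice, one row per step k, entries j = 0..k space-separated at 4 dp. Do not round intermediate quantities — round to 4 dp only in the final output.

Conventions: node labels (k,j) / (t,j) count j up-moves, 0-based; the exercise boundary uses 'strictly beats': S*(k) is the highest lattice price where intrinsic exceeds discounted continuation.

params: Δt=0.18278 u=1.14514 d=0.87326 q=0.48707 e^(-rΔt)=0.99435
t_9 payoffs: 72.9171 58.4481 39.4743 14.5932 0.0000 0.0000 0.0000 0.0000 0.0000 0.0000
t_8: node(8,0) S=53.2180 payoff=66.1720 vs cont=65.4975 → 66.1720 [stop]  node(8,1) S=69.7869 payoff=49.6031 vs cont=48.9285 → 49.6031 [stop]  node(8,2) S=91.5145 payoff=27.8755 vs cont=27.2009 → 27.8755 [stop]  node(8,3) S=120.0068 payoff=0.0000 vs cont=7.4430 → 7.4430 [wait]  node(8,4) S=157.3700 payoff=0.0000 vs cont=0.0000 → 0.0000 [wait]  node(8,5) S=206.3659 payoff=0.0000 vs cont=0.0000 → 0.0000 [wait]  node(8,6) S=270.6162 payoff=0.0000 vs cont=0.0000 → 0.0000 [wait]  node(8,7) S=354.8704 payoff=0.0000 vs cont=0.0000 → 0.0000 [wait]  node(8,8) S=465.3564 payoff=0.0000 vs cont=0.0000 → 0.0000 [wait]  ⇒ S*(8)=91.5145
t_7: node(7,0) S=60.9419 payoff=58.4481 vs cont=57.7735 → 58.4481 [stop]  node(7,1) S=79.9157 payoff=39.4743 vs cont=38.7997 → 39.4743 [stop]  node(7,2) S=104.7968 payoff=14.5932 vs cont=17.8222 → 17.8222 [wait]  node(7,3) S=137.4244 payoff=0.0000 vs cont=3.7962 → 3.7962 [wait]  node(7,4) S=180.2104 payoff=0.0000 vs cont=0.0000 → 0.0000 [wait]  node(7,5) S=236.3175 payoff=0.0000 vs cont=0.0000 → 0.0000 [wait]  node(7,6) S=309.8930 payoff=0.0000 vs cont=0.0000 → 0.0000 [wait]  node(7,7) S=406.3757 payoff=0.0000 vs cont=0.0000 → 0.0000 [wait]  ⇒ S*(7)=79.9157
t_6: node(6,0) S=69.7869 payoff=49.6031 vs cont=48.9285 → 49.6031 [stop]  node(6,1) S=91.5145 payoff=27.8755 vs cont=28.7647 → 28.7647 [wait]  node(6,2) S=120.0068 payoff=0.0000 vs cont=10.9284 → 10.9284 [wait]  node(6,3) S=157.3700 payoff=0.0000 vs cont=1.9362 → 1.9362 [wait]  node(6,4) S=206.3659 payoff=0.0000 vs cont=0.0000 → 0.0000 [wait]  node(6,5) S=270.6162 payoff=0.0000 vs cont=0.0000 → 0.0000 [wait]  node(6,6) S=354.8704 payoff=0.0000 vs cont=0.0000 → 0.0000 [wait]  ⇒ S*(6)=69.7869
t_5: node(5,0) S=79.9157 payoff=39.4743 vs cont=39.2304 → 39.4743 [stop]  node(5,1) S=104.7968 payoff=14.5932 vs cont=19.9638 → 19.9638 [wait]  node(5,2) S=137.4244 payoff=0.0000 vs cont=6.5116 → 6.5116 [wait]  node(5,3) S=180.2104 payoff=0.0000 vs cont=0.9875 → 0.9875 [wait]  node(5,4) S=236.3175 payoff=0.0000 vs cont=0.0000 → 0.0000 [wait]  node(5,5) S=309.8930 payoff=0.0000 vs cont=0.0000 → 0.0000 [wait]  ⇒ S*(5)=79.9157
t_4: node(4,0) S=91.5145 payoff=27.8755 vs cont=29.8020 → 29.8020 [wait]  node(4,1) S=120.0068 payoff=0.0000 vs cont=13.3358 → 13.3358 [wait]  node(4,2) S=157.3700 payoff=0.0000 vs cont=3.7994 → 3.7994 [wait]  node(4,3) S=206.3659 payoff=0.0000 vs cont=0.5037 → 0.5037 [wait]  node(4,4) S=270.6162 payoff=0.0000 vs cont=0.0000 → 0.0000 [wait]  ⇒ S*(4)=-
t_3: node(3,0) S=104.7968 payoff=14.5932 vs cont=21.6587 → 21.6587 [wait]  node(3,1) S=137.4244 payoff=0.0000 vs cont=8.6418 → 8.6418 [wait]  node(3,2) S=180.2104 payoff=0.0000 vs cont=2.1817 → 2.1817 [wait]  node(3,3) S=236.3175 payoff=0.0000 vs cont=0.2569 → 0.2569 [wait]  ⇒ S*(3)=-
t_2: node(2,0) S=120.0068 payoff=0.0000 vs cont=15.2320 → 15.2320 [wait]  node(2,1) S=157.3700 payoff=0.0000 vs cont=5.4642 → 5.4642 [wait]  node(2,2) S=206.3659 payoff=0.0000 vs cont=1.2372 → 1.2372 [wait]  ⇒ S*(2)=-
t_1: node(1,0) S=137.4244 payoff=0.0000 vs cont=10.4153 → 10.4153 [wait]  node(1,1) S=180.2104 payoff=0.0000 vs cont=3.3861 → 3.3861 [wait]  ⇒ S*(1)=-
t_0: node(0,0) S=157.3700 payoff=0.0000 vs cont=6.9521 → 6.9521 [wait]  ⇒ S*(0)=-

price = 6.9521
boundary = - - - - - 79.9157 69.7869 79.9157 91.5145
tree:
6.9521
10.4153 3.3861
15.2320 5.4642 1.2372
21.6587 8.6418 2.1817 0.2569
29.8020 13.3358 3.7994 0.5037 0.0000
39.4743 19.9638 6.5116 0.9875 0.0000 0.0000
49.6031 28.7647 10.9284 1.9362 0.0000 0.0000 0.0000
58.4481 39.4743 17.8222 3.7962 0.0000 0.0000 0.0000 0.0000
66.1720 49.6031 27.8755 7.4430 0.0000 0.0000 0.0000 0.0000 0.0000
72.9171 58.4481 39.4743 14.5932 0.0000 0.0000 0.0000 0.0000 0.0000 0.0000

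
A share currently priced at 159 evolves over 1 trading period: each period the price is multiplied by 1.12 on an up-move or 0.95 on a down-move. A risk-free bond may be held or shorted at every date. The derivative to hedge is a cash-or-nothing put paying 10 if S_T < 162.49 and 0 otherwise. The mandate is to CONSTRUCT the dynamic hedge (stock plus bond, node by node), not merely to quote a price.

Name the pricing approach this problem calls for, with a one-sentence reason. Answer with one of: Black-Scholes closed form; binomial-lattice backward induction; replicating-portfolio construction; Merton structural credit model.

framework: replicating-portfolio construction

Key observation: what is demanded is not a single number but the (Δ, B) position at each node of the 1.12/0.95 tree starting at 159; constructing those positions is the replicating-portfolio method.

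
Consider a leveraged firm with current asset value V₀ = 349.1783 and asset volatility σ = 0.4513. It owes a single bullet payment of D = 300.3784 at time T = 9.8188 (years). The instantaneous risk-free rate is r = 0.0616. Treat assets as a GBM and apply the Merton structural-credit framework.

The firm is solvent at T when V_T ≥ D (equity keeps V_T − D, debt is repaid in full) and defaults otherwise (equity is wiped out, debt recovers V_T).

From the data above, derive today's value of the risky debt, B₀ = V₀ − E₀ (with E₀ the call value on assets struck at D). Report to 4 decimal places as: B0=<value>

B0=108.2197

Apply the equity-as-call identities (strike 300.3784, horizon 9.8188 years):
d₁ = [ln(V₀/D) + (r + σ²/2)T] / (σ√T)
   = [ln(349.1783/300.3784) + (0.0616 + 0.5·0.4513²)·9.8188] / (0.4513·√9.8188)
   = [0.150540 + 1.604744] / 1.414147 = 1.241231
d₂ = d₁ − σ√T = 1.241231 − 1.414147 = -0.172916
N(d₁) = 0.892740,  N(d₂) = 0.431359,  e^(−rT) = 0.546163
E₀ = V₀·N(d₁) − D·e^(−rT)·N(d₂)
   = 349.1783·0.892740 − 300.3784·0.546163·0.431359 = 240.958576
B₀ = V₀ − E₀ = 349.1783 − 240.958576 = 108.219724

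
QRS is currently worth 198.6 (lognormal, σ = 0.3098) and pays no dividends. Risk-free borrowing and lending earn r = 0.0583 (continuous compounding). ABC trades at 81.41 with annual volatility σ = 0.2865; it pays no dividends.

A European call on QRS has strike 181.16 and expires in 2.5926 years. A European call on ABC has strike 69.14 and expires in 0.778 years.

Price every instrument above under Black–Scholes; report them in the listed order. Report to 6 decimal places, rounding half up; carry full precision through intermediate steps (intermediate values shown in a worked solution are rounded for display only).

price(QRS call K=181.16) = 60.277151
price(ABC call K=69.14) = 17.453675

[QRS call K=181.16]
σ√T = 0.3098·√2.5926 = 0.498826
d₁ = (ln(S/K) + (r+σ²/2)T) / (σ√T) = (ln(198.6/181.16) + (0.0583+0.3098²/2)·2.5926) / 0.498826 = (0.091912 + 0.275562) / 0.498826 = 0.736678
d₂ = d₁ − σ√T = 0.736678 − 0.498826 = 0.237852
e^{−rT} = 0.859720
N(d₁) = 0.769341,  N(d₂) = 0.594002
price = S·N(d₁) − K·e^{−rT}·N(d₂) = 152.791133 − 92.513982 = 60.277151
[ABC call K=69.14]
σ√T = 0.2865·√0.778 = 0.252705
d₁ = (ln(S/K) + (r+σ²/2)T) / (σ√T) = (ln(81.41/69.14) + (0.0583+0.2865²/2)·0.778) / 0.252705 = (0.163365 + 0.077287) / 0.252705 = 0.952303
d₂ = d₁ − σ√T = 0.952303 − 0.252705 = 0.699598
e^{−rT} = 0.955656
N(d₁) = 0.829528,  N(d₂) = 0.757911
price = S·N(d₁) − K·e^{−rT}·N(d₂) = 67.531903 − 50.078228 = 17.453675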